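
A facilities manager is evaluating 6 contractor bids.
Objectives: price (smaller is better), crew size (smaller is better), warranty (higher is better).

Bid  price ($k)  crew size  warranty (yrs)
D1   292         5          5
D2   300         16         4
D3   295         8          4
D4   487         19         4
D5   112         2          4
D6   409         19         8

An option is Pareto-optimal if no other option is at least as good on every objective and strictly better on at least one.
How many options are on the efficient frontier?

3

D1: not dominated.
D2: dominated by D1 (price 292≤300, crew size 5≤16, warranty 5≥4).
D3: dominated by D1 (price 292≤295, crew size 5≤8, warranty 5≥4).
D4: dominated by D1 (price 292≤487, crew size 5≤19, warranty 5≥4).
D5: not dominated (best price).
D6: not dominated (best warranty).
Pareto-optimal: D1, D5, D6 → 3.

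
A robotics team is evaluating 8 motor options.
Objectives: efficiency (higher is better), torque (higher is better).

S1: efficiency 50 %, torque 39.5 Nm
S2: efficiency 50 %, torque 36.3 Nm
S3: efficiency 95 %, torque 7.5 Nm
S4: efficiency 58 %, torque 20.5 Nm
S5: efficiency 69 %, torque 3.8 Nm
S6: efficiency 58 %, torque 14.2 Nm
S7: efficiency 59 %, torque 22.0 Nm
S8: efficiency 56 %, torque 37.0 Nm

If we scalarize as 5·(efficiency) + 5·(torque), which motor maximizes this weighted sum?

S3

S1: 5·50 + 5·39.5 = 447.5
S2: 5·50 + 5·36.3 = 431.5
S3: 5·95 + 5·7.5 = 512.5
S4: 5·58 + 5·20.5 = 392.5
S5: 5·69 + 5·3.8 = 364.0
S6: 5·58 + 5·14.2 = 361.0
S7: 5·59 + 5·22.0 = 405.0
S8: 5·56 + 5·37.0 = 465.0
Highest: S3 at 512.5.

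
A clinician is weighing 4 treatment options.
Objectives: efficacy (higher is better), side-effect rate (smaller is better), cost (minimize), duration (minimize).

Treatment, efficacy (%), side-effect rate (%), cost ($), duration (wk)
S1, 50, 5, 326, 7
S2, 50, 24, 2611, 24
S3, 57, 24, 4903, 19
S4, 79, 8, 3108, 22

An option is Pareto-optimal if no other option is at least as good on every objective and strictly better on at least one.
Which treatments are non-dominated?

S1, S3, S4

S1: not dominated (best side-effect rate).
S2: dominated by S1 (efficacy 50≥50, side-effect rate 5≤24, cost 326≤2611, duration 7≤24).
S3: not dominated.
S4: not dominated (best efficacy).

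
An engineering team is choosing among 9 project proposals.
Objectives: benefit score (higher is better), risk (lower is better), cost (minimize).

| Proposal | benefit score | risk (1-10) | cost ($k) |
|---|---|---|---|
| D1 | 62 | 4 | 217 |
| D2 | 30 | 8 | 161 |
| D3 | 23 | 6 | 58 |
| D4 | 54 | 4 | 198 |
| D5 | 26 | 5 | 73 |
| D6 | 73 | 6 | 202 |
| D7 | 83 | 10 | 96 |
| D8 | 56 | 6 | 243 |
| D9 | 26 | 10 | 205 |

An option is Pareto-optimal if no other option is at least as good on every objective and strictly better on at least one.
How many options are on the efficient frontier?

7

D1: not dominated.
D2: not dominated.
D3: not dominated (best cost).
D4: not dominated.
D5: not dominated.
D6: not dominated.
D7: not dominated (best benefit score).
D8: dominated by D1 (benefit score 62≥56, risk 4≤6, cost 217≤243).
D9: dominated by D2 (benefit score 30≥26, risk 8≤10, cost 161≤205).
Pareto-optimal: D1, D2, D3, D4, D5, D6, D7 → 7.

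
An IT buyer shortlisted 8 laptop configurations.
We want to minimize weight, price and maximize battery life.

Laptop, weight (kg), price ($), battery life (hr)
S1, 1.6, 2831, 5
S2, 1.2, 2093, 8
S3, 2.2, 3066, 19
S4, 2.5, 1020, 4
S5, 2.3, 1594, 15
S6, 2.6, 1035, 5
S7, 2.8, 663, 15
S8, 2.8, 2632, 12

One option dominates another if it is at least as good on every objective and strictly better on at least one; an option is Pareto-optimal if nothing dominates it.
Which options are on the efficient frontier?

S2, S3, S4, S5, S6, S7

S1: dominated by S2 (weight 1.2≤1.6, price 2093≤2831, battery life 8≥5).
S2: not dominated (best weight).
S3: not dominated (best battery life).
S4: not dominated.
S5: not dominated.
S6: not dominated.
S7: not dominated (best price).
S8: dominated by S5 (weight 2.3≤2.8, price 1594≤2632, battery life 15≥12).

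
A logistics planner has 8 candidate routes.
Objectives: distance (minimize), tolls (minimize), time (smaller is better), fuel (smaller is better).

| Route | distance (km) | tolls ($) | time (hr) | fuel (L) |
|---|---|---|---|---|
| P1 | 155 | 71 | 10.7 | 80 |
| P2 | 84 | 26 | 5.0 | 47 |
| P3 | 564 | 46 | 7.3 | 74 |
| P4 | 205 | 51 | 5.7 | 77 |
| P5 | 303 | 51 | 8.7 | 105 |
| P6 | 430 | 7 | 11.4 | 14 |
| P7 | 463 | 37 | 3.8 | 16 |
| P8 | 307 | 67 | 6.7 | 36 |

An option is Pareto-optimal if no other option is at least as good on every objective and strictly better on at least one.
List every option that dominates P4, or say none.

P2

P2: distance 84≤205, tolls 26≤51, time 5.0≤5.7, fuel 47≤77 — dominates P4.
Others (P1, P3, P5, P6, P7, P8) are each worse than P4 on at least one objective.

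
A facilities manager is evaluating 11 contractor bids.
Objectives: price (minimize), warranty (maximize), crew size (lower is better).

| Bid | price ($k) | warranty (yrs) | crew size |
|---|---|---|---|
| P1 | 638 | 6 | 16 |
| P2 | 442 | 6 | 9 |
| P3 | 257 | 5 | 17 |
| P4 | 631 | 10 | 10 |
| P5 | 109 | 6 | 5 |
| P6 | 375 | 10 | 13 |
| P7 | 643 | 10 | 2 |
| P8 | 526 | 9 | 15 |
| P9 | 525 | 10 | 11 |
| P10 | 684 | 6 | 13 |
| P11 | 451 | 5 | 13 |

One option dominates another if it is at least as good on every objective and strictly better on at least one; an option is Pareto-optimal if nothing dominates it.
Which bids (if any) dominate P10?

P2, P4, P5, P6, P7, P9

P2: price 442≤684, warranty 6≥6, crew size 9≤13 — dominates P10.
P4: price 631≤684, warranty 10≥6, crew size 10≤13 — dominates P10.
P5: price 109≤684, warranty 6≥6, crew size 5≤13 — dominates P10.
P6: price 375≤684, warranty 10≥6, crew size 13≤13 — dominates P10.
P7: price 643≤684, warranty 10≥6, crew size 2≤13 — dominates P10.
P9: price 525≤684, warranty 10≥6, crew size 11≤13 — dominates P10.
Others (P1, P3, P8, P11) are each worse than P10 on at least one objective.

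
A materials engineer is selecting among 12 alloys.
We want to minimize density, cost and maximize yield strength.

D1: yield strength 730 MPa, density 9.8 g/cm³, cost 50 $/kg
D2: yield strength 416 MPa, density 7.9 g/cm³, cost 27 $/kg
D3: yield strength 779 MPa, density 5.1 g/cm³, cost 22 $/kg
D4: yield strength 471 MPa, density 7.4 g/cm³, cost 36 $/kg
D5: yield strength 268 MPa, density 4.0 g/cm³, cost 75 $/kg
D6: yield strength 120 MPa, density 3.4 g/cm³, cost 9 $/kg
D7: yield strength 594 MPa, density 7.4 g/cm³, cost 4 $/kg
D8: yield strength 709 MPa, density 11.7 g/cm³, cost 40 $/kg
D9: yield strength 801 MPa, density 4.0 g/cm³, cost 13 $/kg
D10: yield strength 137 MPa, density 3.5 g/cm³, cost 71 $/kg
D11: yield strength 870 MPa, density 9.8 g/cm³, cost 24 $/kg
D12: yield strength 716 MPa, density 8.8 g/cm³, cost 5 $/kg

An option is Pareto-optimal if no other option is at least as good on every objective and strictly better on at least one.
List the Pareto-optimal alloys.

D6, D7, D9, D10, D11, D12

D1: dominated by D3 (yield strength 779≥730, density 5.1≤9.8, cost 22≤50).
D2: dominated by D3 (yield strength 779≥416, density 5.1≤7.9, cost 22≤27).
D3: dominated by D9 (yield strength 801≥779, density 4.0≤5.1, cost 13≤22).
D4: dominated by D3 (yield strength 779≥471, density 5.1≤7.4, cost 22≤36).
D5: dominated by D9 (yield strength 801≥268, density 4.0≤4.0, cost 13≤75).
D6: not dominated (best density).
D7: not dominated (best cost).
D8: dominated by D3 (yield strength 779≥709, density 5.1≤11.7, cost 22≤40).
D9: not dominated.
D10: not dominated.
D11: not dominated (best yield strength).
D12: not dominated.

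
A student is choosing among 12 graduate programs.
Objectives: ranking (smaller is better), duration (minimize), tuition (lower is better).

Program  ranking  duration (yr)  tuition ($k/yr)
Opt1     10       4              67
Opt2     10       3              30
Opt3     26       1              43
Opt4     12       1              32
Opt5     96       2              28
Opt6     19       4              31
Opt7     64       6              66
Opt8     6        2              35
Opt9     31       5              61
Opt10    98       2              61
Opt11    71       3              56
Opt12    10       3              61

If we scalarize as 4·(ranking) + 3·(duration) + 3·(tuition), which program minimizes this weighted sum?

Opt1: 4·10 + 3·4 + 3·67 = 253
Opt2: 4·10 + 3·3 + 3·30 = 139
Opt3: 4·26 + 3·1 + 3·43 = 236
Opt4: 4·12 + 3·1 + 3·32 = 147
Opt5: 4·96 + 3·2 + 3·28 = 474
Opt6: 4·19 + 3·4 + 3·31 = 181
Opt7: 4·64 + 3·6 + 3·66 = 472
Opt8: 4·6 + 3·2 + 3·35 = 135
Opt9: 4·31 + 3·5 + 3·61 = 322
Opt10: 4·98 + 3·2 + 3·61 = 581
Opt11: 4·71 + 3·3 + 3·56 = 461
Opt12: 4·10 + 3·3 + 3·61 = 232
Lowest: Opt8 at 135.

Opt8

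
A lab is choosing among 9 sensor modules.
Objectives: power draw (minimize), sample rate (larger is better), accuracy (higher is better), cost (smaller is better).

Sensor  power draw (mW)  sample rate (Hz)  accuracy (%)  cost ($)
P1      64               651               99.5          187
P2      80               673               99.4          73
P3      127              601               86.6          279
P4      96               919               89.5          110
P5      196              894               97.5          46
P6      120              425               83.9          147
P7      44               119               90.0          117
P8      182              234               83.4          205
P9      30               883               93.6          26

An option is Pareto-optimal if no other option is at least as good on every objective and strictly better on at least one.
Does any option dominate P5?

No

P1: worse on sample rate (651 vs 894).
P2: worse on sample rate (673 vs 894).
P3: worse on sample rate (601 vs 894).
P4: worse on accuracy (89.5 vs 97.5).
P6: worse on sample rate (425 vs 894).
P7: worse on sample rate (119 vs 894).
P8: worse on sample rate (234 vs 894).
P9: worse on sample rate (883 vs 894).
No option is at least as good as P5 on every objective and strictly better on one.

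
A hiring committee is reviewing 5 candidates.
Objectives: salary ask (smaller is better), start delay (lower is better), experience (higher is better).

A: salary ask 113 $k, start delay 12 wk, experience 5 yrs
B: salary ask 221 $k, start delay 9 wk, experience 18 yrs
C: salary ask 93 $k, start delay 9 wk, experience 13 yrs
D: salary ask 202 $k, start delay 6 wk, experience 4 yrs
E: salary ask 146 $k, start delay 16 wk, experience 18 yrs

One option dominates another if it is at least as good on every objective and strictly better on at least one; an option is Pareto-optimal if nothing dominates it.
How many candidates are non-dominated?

A: dominated by C (salary ask 93≤113, start delay 9≤12, experience 13≥5).
B: not dominated.
C: not dominated (best salary ask).
D: not dominated (best start delay).
E: not dominated.
Pareto-optimal: B, C, D, E → 4.

4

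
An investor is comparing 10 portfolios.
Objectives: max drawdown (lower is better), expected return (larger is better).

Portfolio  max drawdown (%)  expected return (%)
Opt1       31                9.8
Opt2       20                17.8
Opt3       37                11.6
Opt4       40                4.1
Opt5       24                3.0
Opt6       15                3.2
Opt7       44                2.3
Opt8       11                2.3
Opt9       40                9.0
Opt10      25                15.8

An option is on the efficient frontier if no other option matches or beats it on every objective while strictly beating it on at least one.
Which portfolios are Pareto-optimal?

Opt2, Opt6, Opt8

Opt1: dominated by Opt2 (max drawdown 20≤31, expected return 17.8≥9.8).
Opt2: not dominated (best expected return).
Opt3: dominated by Opt2 (max drawdown 20≤37, expected return 17.8≥11.6).
Opt4: dominated by Opt1 (max drawdown 31≤40, expected return 9.8≥4.1).
Opt5: dominated by Opt2 (max drawdown 20≤24, expected return 17.8≥3.0).
Opt6: not dominated.
Opt7: dominated by Opt1 (max drawdown 31≤44, expected return 9.8≥2.3).
Opt8: not dominated (best max drawdown).
Opt9: dominated by Opt1 (max drawdown 31≤40, expected return 9.8≥9.0).
Opt10: dominated by Opt2 (max drawdown 20≤25, expected return 17.8≥15.8).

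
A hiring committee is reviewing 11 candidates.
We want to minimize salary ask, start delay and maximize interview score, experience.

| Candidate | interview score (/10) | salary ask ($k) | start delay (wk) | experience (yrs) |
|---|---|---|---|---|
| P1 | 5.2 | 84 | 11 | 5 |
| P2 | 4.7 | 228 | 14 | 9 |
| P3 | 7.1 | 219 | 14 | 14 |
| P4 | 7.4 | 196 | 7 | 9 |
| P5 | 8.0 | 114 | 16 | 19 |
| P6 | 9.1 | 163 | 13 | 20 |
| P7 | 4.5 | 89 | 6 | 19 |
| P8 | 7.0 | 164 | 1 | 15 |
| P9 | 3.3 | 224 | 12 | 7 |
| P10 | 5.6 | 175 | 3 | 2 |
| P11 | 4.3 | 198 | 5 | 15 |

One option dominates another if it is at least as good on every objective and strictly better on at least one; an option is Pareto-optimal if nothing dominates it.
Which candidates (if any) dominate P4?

P1: worse on interview score (5.2 vs 7.4).
P2: worse on interview score (4.7 vs 7.4).
P3: worse on interview score (7.1 vs 7.4).
P5: worse on start delay (16 vs 7).
P6: worse on start delay (13 vs 7).
P7: worse on interview score (4.5 vs 7.4).
P8: worse on interview score (7.0 vs 7.4).
P9: worse on interview score (3.3 vs 7.4).
P10: worse on interview score (5.6 vs 7.4).
P11: worse on interview score (4.3 vs 7.4).
No option dominates P4.

none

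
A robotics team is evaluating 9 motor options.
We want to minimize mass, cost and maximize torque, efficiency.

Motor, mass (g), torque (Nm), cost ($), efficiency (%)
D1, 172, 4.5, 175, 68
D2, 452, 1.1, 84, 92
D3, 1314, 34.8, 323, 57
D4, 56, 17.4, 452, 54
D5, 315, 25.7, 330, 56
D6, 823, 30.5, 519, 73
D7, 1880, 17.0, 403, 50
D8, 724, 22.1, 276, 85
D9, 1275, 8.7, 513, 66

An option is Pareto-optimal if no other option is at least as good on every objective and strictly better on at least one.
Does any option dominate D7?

D3 vs D7: mass 1314≤1880, torque 34.8≥17.0, cost 323≤403, efficiency 57≥50 — D3 is at least as good on every objective and strictly better on at least one, so D3 dominates D7.

Yes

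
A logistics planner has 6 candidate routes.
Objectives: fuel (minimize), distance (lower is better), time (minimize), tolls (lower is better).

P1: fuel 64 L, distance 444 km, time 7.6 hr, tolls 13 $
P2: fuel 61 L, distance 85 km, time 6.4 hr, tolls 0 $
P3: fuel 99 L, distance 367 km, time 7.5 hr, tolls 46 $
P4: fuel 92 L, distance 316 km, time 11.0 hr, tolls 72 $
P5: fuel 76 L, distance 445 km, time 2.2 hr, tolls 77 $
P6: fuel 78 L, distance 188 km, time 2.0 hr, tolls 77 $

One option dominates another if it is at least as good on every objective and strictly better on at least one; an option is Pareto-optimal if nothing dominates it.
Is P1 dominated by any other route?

P2 vs P1: fuel 61≤64, distance 85≤444, time 6.4≤7.6, tolls 0≤13 — P2 is at least as good on every objective and strictly better on at least one, so P2 dominates P1.

Yes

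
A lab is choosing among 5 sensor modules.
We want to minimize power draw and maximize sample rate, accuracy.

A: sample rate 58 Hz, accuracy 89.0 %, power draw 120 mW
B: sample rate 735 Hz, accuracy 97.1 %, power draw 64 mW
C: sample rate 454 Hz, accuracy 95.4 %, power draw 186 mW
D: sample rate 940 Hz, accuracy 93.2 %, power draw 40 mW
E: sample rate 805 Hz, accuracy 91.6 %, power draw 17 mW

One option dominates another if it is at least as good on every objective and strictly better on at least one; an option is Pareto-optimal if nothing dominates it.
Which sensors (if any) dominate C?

B: sample rate 735≥454, accuracy 97.1≥95.4, power draw 64≤186 — dominates C.
Others (A, D, E) are each worse than C on at least one objective.

B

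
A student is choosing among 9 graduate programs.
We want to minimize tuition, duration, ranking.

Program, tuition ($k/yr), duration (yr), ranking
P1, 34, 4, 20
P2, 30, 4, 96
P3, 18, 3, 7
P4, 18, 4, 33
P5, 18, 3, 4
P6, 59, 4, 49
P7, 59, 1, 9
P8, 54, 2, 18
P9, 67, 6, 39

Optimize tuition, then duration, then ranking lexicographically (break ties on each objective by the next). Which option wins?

P5

First minimize tuition: best is 18, kept {P3, P4, P5}.
Then minimize duration: best is 3, kept {P3, P5}.
Then minimize ranking: best is 4, kept {P5}.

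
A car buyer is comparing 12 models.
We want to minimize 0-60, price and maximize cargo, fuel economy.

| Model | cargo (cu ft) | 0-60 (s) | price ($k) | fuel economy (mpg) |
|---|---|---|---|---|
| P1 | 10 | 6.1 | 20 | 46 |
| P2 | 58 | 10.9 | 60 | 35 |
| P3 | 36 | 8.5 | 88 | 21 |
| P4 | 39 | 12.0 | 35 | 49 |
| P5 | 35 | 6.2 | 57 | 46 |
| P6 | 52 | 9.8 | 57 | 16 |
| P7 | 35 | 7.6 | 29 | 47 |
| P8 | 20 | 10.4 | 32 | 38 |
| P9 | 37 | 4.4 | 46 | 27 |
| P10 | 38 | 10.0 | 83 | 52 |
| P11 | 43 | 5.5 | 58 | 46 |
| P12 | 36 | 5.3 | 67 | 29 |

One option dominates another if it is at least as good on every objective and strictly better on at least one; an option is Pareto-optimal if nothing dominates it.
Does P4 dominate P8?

P4 vs P8: P4 is worse on 0-60 (12.0 vs 10.4), so it does not dominate P8.

No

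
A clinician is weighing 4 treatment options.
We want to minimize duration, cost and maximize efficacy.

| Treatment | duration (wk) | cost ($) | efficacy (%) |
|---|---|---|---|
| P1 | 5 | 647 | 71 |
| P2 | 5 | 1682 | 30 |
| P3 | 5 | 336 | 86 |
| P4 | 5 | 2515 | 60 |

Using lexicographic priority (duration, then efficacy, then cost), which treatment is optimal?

P3

First minimize duration: best is 5, kept {P1, P2, P3, P4}.
Then maximize efficacy: best is 86, kept {P3}.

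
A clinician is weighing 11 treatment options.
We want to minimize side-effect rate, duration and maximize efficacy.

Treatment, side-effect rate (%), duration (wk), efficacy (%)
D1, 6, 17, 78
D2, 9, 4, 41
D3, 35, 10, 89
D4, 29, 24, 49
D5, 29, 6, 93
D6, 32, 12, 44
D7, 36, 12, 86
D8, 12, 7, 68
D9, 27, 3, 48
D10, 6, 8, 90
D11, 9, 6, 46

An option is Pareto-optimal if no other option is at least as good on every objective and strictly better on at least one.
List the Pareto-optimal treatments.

D1: dominated by D10 (side-effect rate 6≤6, duration 8≤17, efficacy 90≥78).
D2: not dominated.
D3: dominated by D5 (side-effect rate 29≤35, duration 6≤10, efficacy 93≥89).
D4: dominated by D1 (side-effect rate 6≤29, duration 17≤24, efficacy 78≥49).
D5: not dominated (best efficacy).
D6: dominated by D5 (side-effect rate 29≤32, duration 6≤12, efficacy 93≥44).
D7: dominated by D3 (side-effect rate 35≤36, duration 10≤12, efficacy 89≥86).
D8: not dominated.
D9: not dominated (best duration).
D10: not dominated.
D11: not dominated.

D2, D5, D8, D9, D10, D11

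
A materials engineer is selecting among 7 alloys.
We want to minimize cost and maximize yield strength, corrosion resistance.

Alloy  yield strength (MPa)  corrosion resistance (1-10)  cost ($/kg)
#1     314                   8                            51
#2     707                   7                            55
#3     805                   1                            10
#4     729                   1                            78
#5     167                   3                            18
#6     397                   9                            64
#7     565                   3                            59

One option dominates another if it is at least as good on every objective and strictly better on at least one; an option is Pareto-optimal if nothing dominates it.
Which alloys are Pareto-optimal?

#1, #2, #3, #5, #6

#1: not dominated.
#2: not dominated.
#3: not dominated (best yield strength).
#4: dominated by #3 (yield strength 805≥729, corrosion resistance 1≥1, cost 10≤78).
#5: not dominated.
#6: not dominated (best corrosion resistance).
#7: dominated by #2 (yield strength 707≥565, corrosion resistance 7≥3, cost 55≤59).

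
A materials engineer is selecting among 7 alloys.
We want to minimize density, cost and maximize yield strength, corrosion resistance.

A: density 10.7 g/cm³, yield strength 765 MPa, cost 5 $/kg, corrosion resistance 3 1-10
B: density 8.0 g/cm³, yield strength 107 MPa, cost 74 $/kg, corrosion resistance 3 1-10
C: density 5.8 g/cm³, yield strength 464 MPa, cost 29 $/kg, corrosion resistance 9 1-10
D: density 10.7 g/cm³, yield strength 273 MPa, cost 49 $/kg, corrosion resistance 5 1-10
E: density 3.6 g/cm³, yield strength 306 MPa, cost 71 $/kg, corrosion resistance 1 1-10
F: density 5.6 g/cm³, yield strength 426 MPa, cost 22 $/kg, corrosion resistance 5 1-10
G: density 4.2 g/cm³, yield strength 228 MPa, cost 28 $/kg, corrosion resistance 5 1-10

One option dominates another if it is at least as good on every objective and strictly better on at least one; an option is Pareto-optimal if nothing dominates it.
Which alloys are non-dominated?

A, C, E, F, G

A: not dominated (best yield strength).
B: dominated by C (density 5.8≤8.0, yield strength 464≥107, cost 29≤74, corrosion resistance 9≥3).
C: not dominated (best corrosion resistance).
D: dominated by C (density 5.8≤10.7, yield strength 464≥273, cost 29≤49, corrosion resistance 9≥5).
E: not dominated (best density).
F: not dominated.
G: not dominated.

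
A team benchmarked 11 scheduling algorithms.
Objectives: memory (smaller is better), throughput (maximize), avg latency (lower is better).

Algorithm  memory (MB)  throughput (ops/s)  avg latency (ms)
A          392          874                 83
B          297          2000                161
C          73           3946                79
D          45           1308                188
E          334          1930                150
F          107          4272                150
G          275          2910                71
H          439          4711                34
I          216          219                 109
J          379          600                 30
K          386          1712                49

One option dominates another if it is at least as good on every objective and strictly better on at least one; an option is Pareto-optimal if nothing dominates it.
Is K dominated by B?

No

B vs K: B is worse on avg latency (161 vs 49), so it does not dominate K.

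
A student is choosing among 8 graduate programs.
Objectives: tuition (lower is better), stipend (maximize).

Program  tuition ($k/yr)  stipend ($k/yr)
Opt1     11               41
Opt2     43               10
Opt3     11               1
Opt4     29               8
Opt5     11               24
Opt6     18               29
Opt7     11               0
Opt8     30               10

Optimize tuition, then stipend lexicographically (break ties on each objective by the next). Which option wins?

Opt1

First minimize tuition: best is 11, kept {Opt1, Opt3, Opt5, Opt7}.
Then maximize stipend: best is 41, kept {Opt1}.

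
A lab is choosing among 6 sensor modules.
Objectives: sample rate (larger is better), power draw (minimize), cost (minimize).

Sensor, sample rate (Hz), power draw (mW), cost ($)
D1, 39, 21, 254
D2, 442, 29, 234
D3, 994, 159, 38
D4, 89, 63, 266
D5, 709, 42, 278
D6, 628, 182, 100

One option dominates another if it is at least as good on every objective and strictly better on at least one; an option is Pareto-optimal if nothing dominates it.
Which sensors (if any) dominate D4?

D2

D2: sample rate 442≥89, power draw 29≤63, cost 234≤266 — dominates D4.
Others (D1, D3, D5, D6) are each worse than D4 on at least one objective.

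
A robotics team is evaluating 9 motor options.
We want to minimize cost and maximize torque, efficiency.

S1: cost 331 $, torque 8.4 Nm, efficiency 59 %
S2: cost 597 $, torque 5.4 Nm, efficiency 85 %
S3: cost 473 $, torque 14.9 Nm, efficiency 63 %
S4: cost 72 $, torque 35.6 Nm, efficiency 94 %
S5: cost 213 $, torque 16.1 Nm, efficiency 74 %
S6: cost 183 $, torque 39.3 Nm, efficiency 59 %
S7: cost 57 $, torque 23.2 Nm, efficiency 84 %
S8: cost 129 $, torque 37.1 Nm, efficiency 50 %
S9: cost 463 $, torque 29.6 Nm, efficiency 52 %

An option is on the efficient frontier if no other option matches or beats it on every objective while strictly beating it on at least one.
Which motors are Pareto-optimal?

S4, S6, S7, S8

S1: dominated by S4 (cost 72≤331, torque 35.6≥8.4, efficiency 94≥59).
S2: dominated by S4 (cost 72≤597, torque 35.6≥5.4, efficiency 94≥85).
S3: dominated by S4 (cost 72≤473, torque 35.6≥14.9, efficiency 94≥63).
S4: not dominated (best efficiency).
S5: dominated by S4 (cost 72≤213, torque 35.6≥16.1, efficiency 94≥74).
S6: not dominated (best torque).
S7: not dominated (best cost).
S8: not dominated.
S9: dominated by S4 (cost 72≤463, torque 35.6≥29.6, efficiency 94≥52).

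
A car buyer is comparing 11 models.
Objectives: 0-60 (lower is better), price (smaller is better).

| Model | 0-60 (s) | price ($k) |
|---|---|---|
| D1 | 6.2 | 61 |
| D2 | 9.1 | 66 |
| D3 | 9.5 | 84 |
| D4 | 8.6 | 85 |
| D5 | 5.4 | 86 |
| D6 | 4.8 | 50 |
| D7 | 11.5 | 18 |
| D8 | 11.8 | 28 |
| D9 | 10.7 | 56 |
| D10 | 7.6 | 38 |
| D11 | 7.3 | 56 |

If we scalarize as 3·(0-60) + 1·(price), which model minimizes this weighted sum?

D7

D1: 3·6.2 + 1·61 = 79.6
D2: 3·9.1 + 1·66 = 93.3
D3: 3·9.5 + 1·84 = 112.5
D4: 3·8.6 + 1·85 = 110.8
D5: 3·5.4 + 1·86 = 102.2
D6: 3·4.8 + 1·50 = 64.4
D7: 3·11.5 + 1·18 = 52.5
D8: 3·11.8 + 1·28 = 63.4
D9: 3·10.7 + 1·56 = 88.1
D10: 3·7.6 + 1·38 = 60.8
D11: 3·7.3 + 1·56 = 77.9
Lowest: D7 at 52.5.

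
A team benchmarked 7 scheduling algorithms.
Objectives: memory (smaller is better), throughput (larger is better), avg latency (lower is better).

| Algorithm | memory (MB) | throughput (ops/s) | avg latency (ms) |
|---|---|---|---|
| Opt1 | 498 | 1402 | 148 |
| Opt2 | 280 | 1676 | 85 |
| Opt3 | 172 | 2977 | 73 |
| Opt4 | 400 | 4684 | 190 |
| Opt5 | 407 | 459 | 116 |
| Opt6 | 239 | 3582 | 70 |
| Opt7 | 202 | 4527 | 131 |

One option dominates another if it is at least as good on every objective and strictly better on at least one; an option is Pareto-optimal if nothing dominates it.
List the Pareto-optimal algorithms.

Opt1: dominated by Opt2 (memory 280≤498, throughput 1676≥1402, avg latency 85≤148).
Opt2: dominated by Opt3 (memory 172≤280, throughput 2977≥1676, avg latency 73≤85).
Opt3: not dominated (best memory).
Opt4: not dominated (best throughput).
Opt5: dominated by Opt2 (memory 280≤407, throughput 1676≥459, avg latency 85≤116).
Opt6: not dominated (best avg latency).
Opt7: not dominated.

Opt3, Opt4, Opt6, Opt7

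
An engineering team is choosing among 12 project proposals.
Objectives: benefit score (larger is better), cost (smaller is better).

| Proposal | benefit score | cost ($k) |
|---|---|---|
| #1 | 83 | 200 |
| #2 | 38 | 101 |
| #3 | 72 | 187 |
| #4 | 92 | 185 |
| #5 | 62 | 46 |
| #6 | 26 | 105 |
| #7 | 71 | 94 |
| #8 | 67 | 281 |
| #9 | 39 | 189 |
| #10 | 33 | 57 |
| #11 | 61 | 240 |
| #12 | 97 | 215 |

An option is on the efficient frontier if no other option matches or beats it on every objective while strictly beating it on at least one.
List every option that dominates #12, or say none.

none

#1: worse on benefit score (83 vs 97).
#2: worse on benefit score (38 vs 97).
#3: worse on benefit score (72 vs 97).
#4: worse on benefit score (92 vs 97).
#5: worse on benefit score (62 vs 97).
#6: worse on benefit score (26 vs 97).
#7: worse on benefit score (71 vs 97).
#8: worse on benefit score (67 vs 97).
#9: worse on benefit score (39 vs 97).
#10: worse on benefit score (33 vs 97).
#11: worse on benefit score (61 vs 97).
No option dominates #12.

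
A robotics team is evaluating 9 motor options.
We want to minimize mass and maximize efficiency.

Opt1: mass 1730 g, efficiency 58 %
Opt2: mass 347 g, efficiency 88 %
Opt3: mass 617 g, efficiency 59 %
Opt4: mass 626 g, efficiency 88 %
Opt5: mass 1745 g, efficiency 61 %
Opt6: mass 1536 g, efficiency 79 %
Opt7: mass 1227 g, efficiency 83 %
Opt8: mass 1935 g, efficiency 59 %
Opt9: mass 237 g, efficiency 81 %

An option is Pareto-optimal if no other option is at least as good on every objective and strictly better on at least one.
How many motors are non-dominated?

Opt1: dominated by Opt2 (mass 347≤1730, efficiency 88≥58).
Opt2: not dominated.
Opt3: dominated by Opt2 (mass 347≤617, efficiency 88≥59).
Opt4: dominated by Opt2 (mass 347≤626, efficiency 88≥88).
Opt5: dominated by Opt2 (mass 347≤1745, efficiency 88≥61).
Opt6: dominated by Opt2 (mass 347≤1536, efficiency 88≥79).
Opt7: dominated by Opt2 (mass 347≤1227, efficiency 88≥83).
Opt8: dominated by Opt2 (mass 347≤1935, efficiency 88≥59).
Opt9: not dominated (best mass).
Pareto-optimal: Opt2, Opt9 → 2.

2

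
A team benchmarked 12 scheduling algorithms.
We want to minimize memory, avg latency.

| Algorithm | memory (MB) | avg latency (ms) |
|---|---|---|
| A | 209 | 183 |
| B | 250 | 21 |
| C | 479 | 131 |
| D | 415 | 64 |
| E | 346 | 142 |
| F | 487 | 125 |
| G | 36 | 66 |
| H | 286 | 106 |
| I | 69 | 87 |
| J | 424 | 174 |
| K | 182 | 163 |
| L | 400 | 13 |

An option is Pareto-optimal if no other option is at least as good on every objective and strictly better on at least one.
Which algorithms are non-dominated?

B, G, L

A: dominated by G (memory 36≤209, avg latency 66≤183).
B: not dominated.
C: dominated by B (memory 250≤479, avg latency 21≤131).
D: dominated by B (memory 250≤415, avg latency 21≤64).
E: dominated by B (memory 250≤346, avg latency 21≤142).
F: dominated by B (memory 250≤487, avg latency 21≤125).
G: not dominated (best memory).
H: dominated by B (memory 250≤286, avg latency 21≤106).
I: dominated by G (memory 36≤69, avg latency 66≤87).
J: dominated by B (memory 250≤424, avg latency 21≤174).
K: dominated by G (memory 36≤182, avg latency 66≤163).
L: not dominated (best avg latency).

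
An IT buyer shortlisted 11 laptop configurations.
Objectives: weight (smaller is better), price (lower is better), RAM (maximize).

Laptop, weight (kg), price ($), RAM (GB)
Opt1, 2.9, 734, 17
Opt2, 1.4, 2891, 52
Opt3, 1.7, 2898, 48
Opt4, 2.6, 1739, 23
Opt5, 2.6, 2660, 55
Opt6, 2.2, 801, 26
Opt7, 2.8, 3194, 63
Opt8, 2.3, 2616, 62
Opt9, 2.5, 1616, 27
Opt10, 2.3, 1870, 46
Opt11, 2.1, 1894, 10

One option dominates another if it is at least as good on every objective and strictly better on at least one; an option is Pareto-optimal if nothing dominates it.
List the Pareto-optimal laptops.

Opt1: not dominated (best price).
Opt2: not dominated (best weight).
Opt3: dominated by Opt2 (weight 1.4≤1.7, price 2891≤2898, RAM 52≥48).
Opt4: dominated by Opt6 (weight 2.2≤2.6, price 801≤1739, RAM 26≥23).
Opt5: dominated by Opt8 (weight 2.3≤2.6, price 2616≤2660, RAM 62≥55).
Opt6: not dominated.
Opt7: not dominated (best RAM).
Opt8: not dominated.
Opt9: not dominated.
Opt10: not dominated.
Opt11: not dominated.

Opt1, Opt2, Opt6, Opt7, Opt8, Opt9, Opt10, Opt11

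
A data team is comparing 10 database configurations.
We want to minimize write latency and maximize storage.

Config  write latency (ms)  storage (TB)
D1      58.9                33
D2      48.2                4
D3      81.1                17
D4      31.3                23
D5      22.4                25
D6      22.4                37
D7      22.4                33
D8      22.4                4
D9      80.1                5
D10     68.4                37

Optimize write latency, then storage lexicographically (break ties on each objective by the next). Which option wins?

First minimize write latency: best is 22.4, kept {D5, D6, D7, D8}.
Then maximize storage: best is 37, kept {D6}.

D6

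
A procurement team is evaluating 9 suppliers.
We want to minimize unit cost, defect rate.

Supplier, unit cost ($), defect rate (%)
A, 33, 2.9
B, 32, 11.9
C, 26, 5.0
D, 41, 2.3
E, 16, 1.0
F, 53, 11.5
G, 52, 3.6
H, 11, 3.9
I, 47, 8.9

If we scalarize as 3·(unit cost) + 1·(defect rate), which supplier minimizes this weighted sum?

A: 3·33 + 1·2.9 = 101.9
B: 3·32 + 1·11.9 = 107.9
C: 3·26 + 1·5.0 = 83.0
D: 3·41 + 1·2.3 = 125.3
E: 3·16 + 1·1.0 = 49.0
F: 3·53 + 1·11.5 = 170.5
G: 3·52 + 1·3.6 = 159.6
H: 3·11 + 1·3.9 = 36.9
I: 3·47 + 1·8.9 = 149.9
Lowest: H at 36.9.

H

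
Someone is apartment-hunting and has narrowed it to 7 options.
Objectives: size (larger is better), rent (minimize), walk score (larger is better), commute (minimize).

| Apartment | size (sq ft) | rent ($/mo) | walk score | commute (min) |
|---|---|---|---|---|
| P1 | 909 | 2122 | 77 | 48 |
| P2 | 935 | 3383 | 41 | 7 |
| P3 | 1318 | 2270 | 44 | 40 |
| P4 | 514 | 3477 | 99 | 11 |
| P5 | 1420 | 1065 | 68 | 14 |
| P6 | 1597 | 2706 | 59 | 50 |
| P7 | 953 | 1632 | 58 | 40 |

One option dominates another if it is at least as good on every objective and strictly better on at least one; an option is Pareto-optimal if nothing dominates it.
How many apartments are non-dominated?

5

P1: not dominated.
P2: not dominated (best commute).
P3: dominated by P5 (size 1420≥1318, rent 1065≤2270, walk score 68≥44, commute 14≤40).
P4: not dominated (best walk score).
P5: not dominated (best rent).
P6: not dominated (best size).
P7: dominated by P5 (size 1420≥953, rent 1065≤1632, walk score 68≥58, commute 14≤40).
Pareto-optimal: P1, P2, P4, P5, P6 → 5.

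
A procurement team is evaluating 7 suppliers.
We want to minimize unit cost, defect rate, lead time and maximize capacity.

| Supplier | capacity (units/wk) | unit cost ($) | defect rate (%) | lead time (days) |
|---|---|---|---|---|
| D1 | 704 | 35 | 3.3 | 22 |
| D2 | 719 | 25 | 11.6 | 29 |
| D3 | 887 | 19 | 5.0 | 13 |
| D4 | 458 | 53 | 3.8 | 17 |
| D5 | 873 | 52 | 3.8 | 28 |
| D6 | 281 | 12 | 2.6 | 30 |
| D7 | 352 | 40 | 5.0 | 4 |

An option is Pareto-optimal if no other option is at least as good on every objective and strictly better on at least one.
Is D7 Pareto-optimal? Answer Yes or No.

Yes

D1: worse on lead time (22 vs 4).
D2: worse on defect rate (11.6 vs 5.0).
D3: worse on lead time (13 vs 4).
D4: worse on unit cost (53 vs 40).
D5: worse on unit cost (52 vs 40).
D6: worse on capacity (281 vs 352).
No option is at least as good as D7 on every objective and strictly better on one.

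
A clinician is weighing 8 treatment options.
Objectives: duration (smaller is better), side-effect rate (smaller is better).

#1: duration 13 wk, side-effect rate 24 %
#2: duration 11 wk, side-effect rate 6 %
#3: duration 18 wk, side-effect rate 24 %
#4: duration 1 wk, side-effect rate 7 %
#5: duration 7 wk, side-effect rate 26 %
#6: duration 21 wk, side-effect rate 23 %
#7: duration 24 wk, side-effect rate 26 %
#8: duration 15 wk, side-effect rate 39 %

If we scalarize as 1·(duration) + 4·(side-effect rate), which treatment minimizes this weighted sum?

#4

#1: 1·13 + 4·24 = 109
#2: 1·11 + 4·6 = 35
#3: 1·18 + 4·24 = 114
#4: 1·1 + 4·7 = 29
#5: 1·7 + 4·26 = 111
#6: 1·21 + 4·23 = 113
#7: 1·24 + 4·26 = 128
#8: 1·15 + 4·39 = 171
Lowest: #4 at 29.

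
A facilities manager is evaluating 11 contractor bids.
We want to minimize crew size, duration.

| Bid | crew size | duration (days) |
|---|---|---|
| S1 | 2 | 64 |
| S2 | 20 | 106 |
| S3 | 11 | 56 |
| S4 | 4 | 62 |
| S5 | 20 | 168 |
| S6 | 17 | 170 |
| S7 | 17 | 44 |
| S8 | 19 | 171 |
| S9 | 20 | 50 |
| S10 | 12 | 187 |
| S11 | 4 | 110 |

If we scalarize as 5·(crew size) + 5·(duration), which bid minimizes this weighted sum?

S7

S1: 5·2 + 5·64 = 330
S2: 5·20 + 5·106 = 630
S3: 5·11 + 5·56 = 335
S4: 5·4 + 5·62 = 330
S5: 5·20 + 5·168 = 940
S6: 5·17 + 5·170 = 935
S7: 5·17 + 5·44 = 305
S8: 5·19 + 5·171 = 950
S9: 5·20 + 5·50 = 350
S10: 5·12 + 5·187 = 995
S11: 5·4 + 5·110 = 570
Lowest: S7 at 305.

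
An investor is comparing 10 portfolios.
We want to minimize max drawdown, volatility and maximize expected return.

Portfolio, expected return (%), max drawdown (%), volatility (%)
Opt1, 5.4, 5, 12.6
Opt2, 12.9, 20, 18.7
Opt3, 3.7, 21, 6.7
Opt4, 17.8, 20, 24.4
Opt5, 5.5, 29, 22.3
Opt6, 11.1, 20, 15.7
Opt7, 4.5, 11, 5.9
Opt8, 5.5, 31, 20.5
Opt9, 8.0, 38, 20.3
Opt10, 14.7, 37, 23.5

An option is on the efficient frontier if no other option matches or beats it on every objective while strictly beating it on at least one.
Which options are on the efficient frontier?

Opt1, Opt2, Opt4, Opt6, Opt7, Opt10

Opt1: not dominated (best max drawdown).
Opt2: not dominated.
Opt3: dominated by Opt7 (expected return 4.5≥3.7, max drawdown 11≤21, volatility 5.9≤6.7).
Opt4: not dominated (best expected return).
Opt5: dominated by Opt2 (expected return 12.9≥5.5, max drawdown 20≤29, volatility 18.7≤22.3).
Opt6: not dominated.
Opt7: not dominated (best volatility).
Opt8: dominated by Opt2 (expected return 12.9≥5.5, max drawdown 20≤31, volatility 18.7≤20.5).
Opt9: dominated by Opt2 (expected return 12.9≥8.0, max drawdown 20≤38, volatility 18.7≤20.3).
Opt10: not dominated.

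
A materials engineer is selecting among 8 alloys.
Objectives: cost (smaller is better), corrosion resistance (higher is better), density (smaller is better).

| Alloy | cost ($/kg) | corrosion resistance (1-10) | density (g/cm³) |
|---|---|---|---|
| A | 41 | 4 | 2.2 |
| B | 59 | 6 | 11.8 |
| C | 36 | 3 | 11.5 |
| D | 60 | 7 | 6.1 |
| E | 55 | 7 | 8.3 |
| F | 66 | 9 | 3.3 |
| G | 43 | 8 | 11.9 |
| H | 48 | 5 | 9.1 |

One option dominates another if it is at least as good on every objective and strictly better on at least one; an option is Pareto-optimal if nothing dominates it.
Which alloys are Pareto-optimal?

A: not dominated (best density).
B: dominated by E (cost 55≤59, corrosion resistance 7≥6, density 8.3≤11.8).
C: not dominated (best cost).
D: not dominated.
E: not dominated.
F: not dominated (best corrosion resistance).
G: not dominated.
H: not dominated.

A, C, D, E, F, G, H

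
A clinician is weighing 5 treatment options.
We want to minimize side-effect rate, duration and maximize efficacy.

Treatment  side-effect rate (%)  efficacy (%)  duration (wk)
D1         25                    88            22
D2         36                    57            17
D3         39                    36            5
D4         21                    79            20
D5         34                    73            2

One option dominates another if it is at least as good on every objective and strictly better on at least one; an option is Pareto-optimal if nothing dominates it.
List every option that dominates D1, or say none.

D2: worse on side-effect rate (36 vs 25).
D3: worse on side-effect rate (39 vs 25).
D4: worse on efficacy (79 vs 88).
D5: worse on side-effect rate (34 vs 25).
No option dominates D1.

none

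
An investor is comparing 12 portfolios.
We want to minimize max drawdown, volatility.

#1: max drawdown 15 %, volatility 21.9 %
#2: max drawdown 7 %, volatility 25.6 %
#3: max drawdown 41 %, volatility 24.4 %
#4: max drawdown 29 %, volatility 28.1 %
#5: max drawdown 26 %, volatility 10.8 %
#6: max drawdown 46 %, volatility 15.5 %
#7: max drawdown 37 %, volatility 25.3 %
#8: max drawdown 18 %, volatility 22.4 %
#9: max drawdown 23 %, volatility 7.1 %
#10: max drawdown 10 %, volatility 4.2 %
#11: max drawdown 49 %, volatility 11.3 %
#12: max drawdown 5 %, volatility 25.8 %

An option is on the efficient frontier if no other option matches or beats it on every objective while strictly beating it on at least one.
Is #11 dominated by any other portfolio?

#5 vs #11: max drawdown 26≤49, volatility 10.8≤11.3 — #5 is at least as good on every objective and strictly better on at least one, so #5 dominates #11.

Yes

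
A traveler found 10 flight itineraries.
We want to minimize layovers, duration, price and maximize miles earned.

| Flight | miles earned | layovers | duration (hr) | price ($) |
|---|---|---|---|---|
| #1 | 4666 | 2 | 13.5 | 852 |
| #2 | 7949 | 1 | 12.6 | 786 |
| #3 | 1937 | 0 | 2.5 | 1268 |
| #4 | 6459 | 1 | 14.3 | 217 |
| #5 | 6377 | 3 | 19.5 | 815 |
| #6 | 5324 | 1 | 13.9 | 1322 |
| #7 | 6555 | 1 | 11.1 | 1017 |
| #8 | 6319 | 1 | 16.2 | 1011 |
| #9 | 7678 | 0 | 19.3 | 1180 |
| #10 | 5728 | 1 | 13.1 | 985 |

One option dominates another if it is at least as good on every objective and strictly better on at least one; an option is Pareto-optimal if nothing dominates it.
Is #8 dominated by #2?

#2 vs #8: miles earned 7949≥6319, layovers 1≤1, duration 12.6≤16.2, price 786≤1011 — #2 is at least as good on every objective with at least one strict improvement.

Yes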